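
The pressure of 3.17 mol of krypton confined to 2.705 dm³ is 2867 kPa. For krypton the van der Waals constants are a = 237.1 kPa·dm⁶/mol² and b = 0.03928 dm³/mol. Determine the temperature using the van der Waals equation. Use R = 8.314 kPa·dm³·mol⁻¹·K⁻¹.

T = (P + a n²/V²)(V − nb)/(nR)
P + a n²/V² = 2867 + (237.1)(3.17)²/(2.705)² = 3192.6 kPa
V − nb = 2.705 − (3.17)(0.03928) = 2.5805 dm³
T = (3192.6)(2.5805)/((3.17)(8.314)) = 312.6 K

T ≈ 312.6 K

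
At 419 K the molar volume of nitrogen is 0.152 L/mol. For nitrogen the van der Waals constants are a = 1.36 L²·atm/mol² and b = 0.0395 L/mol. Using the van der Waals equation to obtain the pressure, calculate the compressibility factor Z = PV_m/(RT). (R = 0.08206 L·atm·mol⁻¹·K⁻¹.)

P = RT/(V_m − b) − a/V_m² = (0.08206)(419)/(0.152 − 0.0395) − 1.36/(0.152)²
  = 34.383/0.11250 − 58.864 = 305.63 − 58.864 = 246.77 atm
Z = PV_m/(RT) = (246.77)(0.152)/((0.08206)(419)) = 37.509/34.383 = 1.091

Z ≈ 1.091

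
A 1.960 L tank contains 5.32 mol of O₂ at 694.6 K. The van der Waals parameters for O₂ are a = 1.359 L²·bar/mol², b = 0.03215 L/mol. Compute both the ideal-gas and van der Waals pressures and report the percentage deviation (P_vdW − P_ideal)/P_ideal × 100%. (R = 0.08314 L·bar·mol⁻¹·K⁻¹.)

Ideal: P_ideal = nRT/V = (5.32)(0.08314)(694.6)/1.960 = 156.747 bar
vdW: P = nRT/(V − nb) − a n²/V² = 307.225/1.78896 − 38.4630/3.84160 = 171.734 − 10.0122 = 161.722 bar
% deviation = (161.722 − 156.747)/156.747 × 100% = 3.17%

3.17 %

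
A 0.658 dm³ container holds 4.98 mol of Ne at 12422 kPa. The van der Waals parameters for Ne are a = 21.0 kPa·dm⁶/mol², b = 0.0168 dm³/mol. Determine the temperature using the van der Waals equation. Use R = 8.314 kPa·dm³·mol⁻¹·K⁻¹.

T = (P + a n²/V²)(V − nb)/(nR)
P + a n²/V² = 12422 + (21.0)(4.98)²/(0.658)² = 13625 kPa
V − nb = 0.658 − (4.98)(0.0168) = 0.57434 dm³
T = (13625)(0.57434)/((4.98)(8.314)) = 189.0 K

T ≈ 189.0 K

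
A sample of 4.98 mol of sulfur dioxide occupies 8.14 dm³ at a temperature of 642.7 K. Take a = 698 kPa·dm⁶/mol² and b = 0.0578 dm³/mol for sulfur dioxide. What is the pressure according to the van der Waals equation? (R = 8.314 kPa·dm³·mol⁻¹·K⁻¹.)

P ≈ 3128 kPa

P = nRT/(V − nb) − a n²/V²
nRT/(V − nb) = (4.98)(8.314)(642.7)/(8.14 − 4.98×0.0578) = 26610/7.8522 = 3388.9 kPa
a n²/V² = (698)(4.98)²/(8.14)² = 261.26 kPa
P = 3388.9 − 261.26 = 3128 kPa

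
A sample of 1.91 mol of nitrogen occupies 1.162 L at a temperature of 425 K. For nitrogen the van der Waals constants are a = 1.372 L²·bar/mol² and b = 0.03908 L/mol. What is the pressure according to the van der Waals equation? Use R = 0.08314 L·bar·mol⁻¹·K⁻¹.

P = nRT/(V − nb) − a n²/V²
nRT/(V − nb) = (1.91)(0.08314)(425)/(1.162 − 1.91×0.03908) = 67.489/1.0874 = 62.065 bar
a n²/V² = (1.372)(1.91)²/(1.162)² = 3.7069 bar
P = 62.065 − 3.7069 = 58.36 bar

P ≈ 58.36 bar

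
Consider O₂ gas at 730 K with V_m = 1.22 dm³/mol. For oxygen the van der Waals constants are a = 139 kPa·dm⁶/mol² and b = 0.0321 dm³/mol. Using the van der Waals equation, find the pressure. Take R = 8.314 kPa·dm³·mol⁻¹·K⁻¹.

P = RT/(V_m − b) − a/V_m²
RT/(V_m − b) = (8.314)(730)/(1.22 − 0.0321) = 6069.2/1.1879 = 5109.2 kPa
a/V_m² = 139/(1.22)² = 93.389 kPa
P = 5109.2 − 93.389 = 5016 kPa

P ≈ 5016 kPa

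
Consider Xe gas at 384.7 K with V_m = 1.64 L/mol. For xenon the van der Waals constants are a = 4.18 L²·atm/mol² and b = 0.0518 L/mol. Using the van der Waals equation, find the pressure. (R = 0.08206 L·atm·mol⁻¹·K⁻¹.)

P ≈ 18.32 atm

P = RT/(V_m − b) − a/V_m²
RT/(V_m − b) = (0.08206)(384.7)/(1.64 − 0.0518) = 31.568/1.5882 = 19.877 atm
a/V_m² = 4.18/(1.64)² = 1.5541 atm
P = 19.877 − 1.5541 = 18.32 atm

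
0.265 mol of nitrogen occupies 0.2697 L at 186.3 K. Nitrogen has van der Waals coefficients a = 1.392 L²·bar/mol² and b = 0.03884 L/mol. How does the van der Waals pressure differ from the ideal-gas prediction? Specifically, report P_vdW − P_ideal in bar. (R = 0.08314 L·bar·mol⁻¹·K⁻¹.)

Ideal: P_ideal = nRT/V = (0.265)(0.08314)(186.3)/0.2697 = 15.2191 bar
vdW: P = nRT/(V − nb) − a n²/V² = 4.10458/0.259407 − 0.0977532/0.0727381 = 15.8229 − 1.34391 = 14.4790 bar
ΔP = 14.4790 − 15.2191 = -0.740 bar

ΔP ≈ -0.740 bar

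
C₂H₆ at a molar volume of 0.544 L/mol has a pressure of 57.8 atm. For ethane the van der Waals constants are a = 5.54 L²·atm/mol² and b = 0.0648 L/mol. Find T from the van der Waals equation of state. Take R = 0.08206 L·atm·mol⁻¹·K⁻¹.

T = (P + a/V_m²)(V_m − b)/R
P + a/V_m² = 57.8 + 5.54/(0.544)² = 76.520 atm
V_m − b = 0.544 − 0.0648 = 0.47920 L/mol
T = (76.520)(0.47920)/0.08206 = 446.8 K

T ≈ 446.8 K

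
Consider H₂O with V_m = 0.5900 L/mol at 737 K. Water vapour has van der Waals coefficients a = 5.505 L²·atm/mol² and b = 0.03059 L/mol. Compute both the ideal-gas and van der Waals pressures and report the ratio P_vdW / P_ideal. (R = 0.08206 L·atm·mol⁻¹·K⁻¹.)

Ideal: P_ideal = RT/V_m = (0.08206)(737)/0.5900 = 102.505 atm
vdW: P = RT/(V_m − b) − a/V_m² = 60.4782/0.559410 − 5.505/0.348100 = 108.111 − 15.8144 = 92.297 atm
Ratio = 92.297/102.505 = 0.9004

P_vdW / P_ideal ≈ 0.9004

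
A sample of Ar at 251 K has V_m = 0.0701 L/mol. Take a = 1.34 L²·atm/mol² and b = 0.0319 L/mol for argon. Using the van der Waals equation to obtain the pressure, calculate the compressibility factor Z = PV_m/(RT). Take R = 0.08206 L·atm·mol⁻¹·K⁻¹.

Z ≈ 0.9070

P = RT/(V_m − b) − a/V_m² = (0.08206)(251)/(0.0701 − 0.0319) − 1.34/(0.0701)²
  = 20.597/0.038200 − 272.69 = 539.19 − 272.69 = 266.50 atm
Z = PV_m/(RT) = (266.50)(0.0701)/((0.08206)(251)) = 18.682/20.597 = 0.9070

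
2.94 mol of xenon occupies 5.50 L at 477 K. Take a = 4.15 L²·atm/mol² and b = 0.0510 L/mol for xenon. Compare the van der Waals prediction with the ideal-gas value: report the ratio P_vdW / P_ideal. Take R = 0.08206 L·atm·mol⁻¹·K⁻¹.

P_vdW / P_ideal ≈ 0.9714

Ideal: P_ideal = nRT/V = (2.94)(0.08206)(477)/5.50 = 20.9235 atm
vdW: P = nRT/(V − nb) − a n²/V² = 115.079/5.35006 − 35.8709/30.2500 = 21.5099 − 1.18581 = 20.3241 atm
Ratio = 20.3241/20.9235 = 0.9714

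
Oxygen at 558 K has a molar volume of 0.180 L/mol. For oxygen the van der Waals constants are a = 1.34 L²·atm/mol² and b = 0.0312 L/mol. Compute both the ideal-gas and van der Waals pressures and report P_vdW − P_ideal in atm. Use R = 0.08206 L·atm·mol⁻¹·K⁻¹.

ΔP ≈ 11.98 atm

Ideal: P_ideal = RT/V_m = (0.08206)(558)/0.180 = 254.386 atm
vdW: P = RT/(V_m − b) − a/V_m² = 45.7895/0.148800 − 1.34/0.0324000 = 307.725 − 41.3580 = 266.367 atm
ΔP = 266.367 − 254.386 = 11.98 atm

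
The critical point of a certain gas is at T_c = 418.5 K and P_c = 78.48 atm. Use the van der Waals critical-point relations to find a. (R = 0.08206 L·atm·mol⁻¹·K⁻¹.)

a ≈ 6.340 L²·atm/mol²

From T_c = 8a/(27Rb) and P_c = a/(27b²): a = 27 R² T_c²/(64 P_c).
a = 27×(0.08206)²×(418.5)²/(64×78.48) = 31843/5022.7 = 6.340 L²·atm/mol²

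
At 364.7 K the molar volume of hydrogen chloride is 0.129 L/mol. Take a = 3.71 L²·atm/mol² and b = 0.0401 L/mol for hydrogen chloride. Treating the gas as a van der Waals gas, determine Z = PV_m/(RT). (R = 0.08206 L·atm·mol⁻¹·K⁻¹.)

P = RT/(V_m − b) − a/V_m² = (0.08206)(364.7)/(0.129 − 0.0401) − 3.71/(0.129)²
  = 29.927/0.088900 − 222.94 = 336.64 − 222.94 = 113.70 atm
Z = PV_m/(RT) = (113.70)(0.129)/((0.08206)(364.7)) = 14.667/29.927 = 0.4901

Z ≈ 0.4901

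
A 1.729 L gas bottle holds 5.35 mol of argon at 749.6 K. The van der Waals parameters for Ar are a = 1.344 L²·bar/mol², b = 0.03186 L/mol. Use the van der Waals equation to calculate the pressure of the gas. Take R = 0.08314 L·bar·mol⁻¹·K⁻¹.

P = nRT/(V − nb) − a n²/V²
nRT/(V − nb) = (5.35)(0.08314)(749.6)/(1.729 − 5.35×0.03186) = 333.42/1.5585 = 213.94 bar
a n²/V² = (1.344)(5.35)²/(1.729)² = 12.868 bar
P = 213.94 − 12.868 = 201.1 bar

P ≈ 201.1 bar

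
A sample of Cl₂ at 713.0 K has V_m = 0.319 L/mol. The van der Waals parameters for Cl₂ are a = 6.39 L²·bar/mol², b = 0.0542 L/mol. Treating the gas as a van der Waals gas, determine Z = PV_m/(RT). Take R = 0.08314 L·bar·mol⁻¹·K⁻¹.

Z ≈ 0.8668

P = RT/(V_m − b) − a/V_m² = (0.08314)(713.0)/(0.319 − 0.0542) − 6.39/(0.319)²
  = 59.279/0.26480 − 62.794 = 223.86 − 62.794 = 161.07 bar
Z = PV_m/(RT) = (161.07)(0.319)/((0.08314)(713.0)) = 51.381/59.279 = 0.8668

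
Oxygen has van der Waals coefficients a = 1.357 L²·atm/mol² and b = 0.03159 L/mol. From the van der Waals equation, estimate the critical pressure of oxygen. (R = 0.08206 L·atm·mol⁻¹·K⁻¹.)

For a van der Waals gas, P_c = a/(27b²).
P_c = 1.357/(27×(0.03159)²) = 1.357/0.026944 = 50.36 atm

P_c ≈ 50.36 atm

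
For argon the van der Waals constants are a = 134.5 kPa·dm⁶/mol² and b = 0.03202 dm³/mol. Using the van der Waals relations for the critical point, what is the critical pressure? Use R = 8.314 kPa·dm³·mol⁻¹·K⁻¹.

P_c ≈ 4859 kPa

For a van der Waals gas, P_c = a/(27b²).
P_c = 134.5/(27×(0.03202)²) = 134.5/0.027683 = 4859 kPa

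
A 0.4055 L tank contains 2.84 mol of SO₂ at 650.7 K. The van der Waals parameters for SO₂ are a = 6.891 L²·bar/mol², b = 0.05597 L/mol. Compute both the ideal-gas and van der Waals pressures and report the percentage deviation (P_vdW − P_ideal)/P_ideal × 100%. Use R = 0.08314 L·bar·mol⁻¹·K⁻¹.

Ideal: P_ideal = nRT/V = (2.84)(0.08314)(650.7)/0.4055 = 378.895 bar
vdW: P = nRT/(V − nb) − a n²/V² = 153.642/0.246545 − 55.5800/0.164430 = 623.180 − 338.016 = 285.164 bar
% deviation = (285.164 − 378.895)/378.895 × 100% = -24.74%

-24.74 %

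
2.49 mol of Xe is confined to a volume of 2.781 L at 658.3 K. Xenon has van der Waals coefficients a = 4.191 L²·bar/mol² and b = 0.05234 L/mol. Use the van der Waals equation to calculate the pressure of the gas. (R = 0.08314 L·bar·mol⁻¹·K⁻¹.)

P ≈ 48.05 bar

P = nRT/(V − nb) − a n²/V²
nRT/(V − nb) = (2.49)(0.08314)(658.3)/(2.781 − 2.49×0.05234) = 136.28/2.6507 = 51.413 bar
a n²/V² = (4.191)(2.49)²/(2.781)² = 3.3598 bar
P = 51.413 − 3.3598 = 48.05 bar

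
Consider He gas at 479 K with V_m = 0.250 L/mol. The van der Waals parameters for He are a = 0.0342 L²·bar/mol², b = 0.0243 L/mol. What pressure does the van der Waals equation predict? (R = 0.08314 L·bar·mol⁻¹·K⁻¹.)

P = RT/(V_m − b) − a/V_m²
RT/(V_m − b) = (0.08314)(479)/(0.250 − 0.0243) = 39.824/0.22570 = 176.45 bar
a/V_m² = 0.0342/(0.250)² = 0.54720 bar
P = 176.45 − 0.54720 = 175.9 bar

P ≈ 175.9 bar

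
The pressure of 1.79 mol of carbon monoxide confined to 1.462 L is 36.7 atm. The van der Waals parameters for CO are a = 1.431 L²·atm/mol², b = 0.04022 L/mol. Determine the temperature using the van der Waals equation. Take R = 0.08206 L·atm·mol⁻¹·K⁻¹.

T = (P + a n²/V²)(V − nb)/(nR)
P + a n²/V² = 36.7 + (1.431)(1.79)²/(1.462)² = 38.845 atm
V − nb = 1.462 − (1.79)(0.04022) = 1.3900 L
T = (38.845)(1.3900)/((1.79)(0.08206)) = 367.6 K

T ≈ 367.6 K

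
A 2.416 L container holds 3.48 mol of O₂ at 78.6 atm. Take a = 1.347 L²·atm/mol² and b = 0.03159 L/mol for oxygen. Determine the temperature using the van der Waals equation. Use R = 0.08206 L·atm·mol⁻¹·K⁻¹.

T ≈ 657.3 K

T = (P + a n²/V²)(V − nb)/(nR)
P + a n²/V² = 78.6 + (1.347)(3.48)²/(2.416)² = 81.395 atm
V − nb = 2.416 − (3.48)(0.03159) = 2.3061 L
T = (81.395)(2.3061)/((3.48)(0.08206)) = 657.3 K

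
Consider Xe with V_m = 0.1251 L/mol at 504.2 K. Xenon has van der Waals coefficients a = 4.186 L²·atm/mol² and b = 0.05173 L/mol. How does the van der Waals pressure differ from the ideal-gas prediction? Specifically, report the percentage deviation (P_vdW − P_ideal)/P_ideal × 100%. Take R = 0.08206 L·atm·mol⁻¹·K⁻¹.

-10.37 %

Ideal: P_ideal = RT/V_m = (0.08206)(504.2)/0.1251 = 330.733 atm
vdW: P = RT/(V_m − b) − a/V_m² = 41.3747/0.0733700 − 4.186/0.0156500 = 563.918 − 267.476 = 296.442 atm
% deviation = (296.442 − 330.733)/330.733 × 100% = -10.37%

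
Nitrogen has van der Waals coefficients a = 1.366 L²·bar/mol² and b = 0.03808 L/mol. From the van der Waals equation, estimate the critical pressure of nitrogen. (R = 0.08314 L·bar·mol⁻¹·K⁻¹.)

For a van der Waals gas, P_c = a/(27b²).
P_c = 1.366/(27×(0.03808)²) = 1.366/0.039152 = 34.89 bar

P_c ≈ 34.89 bar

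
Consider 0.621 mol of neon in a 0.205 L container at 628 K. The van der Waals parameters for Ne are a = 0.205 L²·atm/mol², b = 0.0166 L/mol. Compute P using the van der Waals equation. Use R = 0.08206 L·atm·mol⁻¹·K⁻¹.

P ≈ 162.5 atm

P = nRT/(V − nb) − a n²/V²
nRT/(V − nb) = (0.621)(0.08206)(628)/(0.205 − 0.621×0.0166) = 32.002/0.19469 = 164.37 atm
a n²/V² = (0.205)(0.621)²/(0.205)² = 1.8812 atm
P = 164.37 − 1.8812 = 162.5 atm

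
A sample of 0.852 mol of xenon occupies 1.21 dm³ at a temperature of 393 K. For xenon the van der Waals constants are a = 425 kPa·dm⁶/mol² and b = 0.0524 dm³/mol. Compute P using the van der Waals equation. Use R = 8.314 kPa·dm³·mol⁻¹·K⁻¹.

P = nRT/(V − nb) − a n²/V²
nRT/(V − nb) = (0.852)(8.314)(393)/(1.21 − 0.852×0.0524) = 2783.8/1.1654 = 2388.7 kPa
a n²/V² = (425)(0.852)²/(1.21)² = 210.72 kPa
P = 2388.7 − 210.72 = 2178 kPa

P ≈ 2178 kPa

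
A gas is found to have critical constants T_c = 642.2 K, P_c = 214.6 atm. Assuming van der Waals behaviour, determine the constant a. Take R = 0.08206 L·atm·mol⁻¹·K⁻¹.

From T_c = 8a/(27Rb) and P_c = a/(27b²): a = 27 R² T_c²/(64 P_c).
a = 27×(0.08206)²×(642.2)²/(64×214.6) = 74984/13734 = 5.460 L²·atm/mol²

a ≈ 5.460 L²·atm/mol²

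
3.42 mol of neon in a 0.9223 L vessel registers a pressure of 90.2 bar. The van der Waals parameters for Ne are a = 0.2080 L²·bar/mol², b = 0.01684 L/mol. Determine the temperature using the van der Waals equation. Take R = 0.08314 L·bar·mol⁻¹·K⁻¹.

T ≈ 283.0 K

T = (P + a n²/V²)(V − nb)/(nR)
P + a n²/V² = 90.2 + (0.2080)(3.42)²/(0.9223)² = 93.060 bar
V − nb = 0.9223 − (3.42)(0.01684) = 0.86471 L
T = (93.060)(0.86471)/((3.42)(0.08314)) = 283.0 K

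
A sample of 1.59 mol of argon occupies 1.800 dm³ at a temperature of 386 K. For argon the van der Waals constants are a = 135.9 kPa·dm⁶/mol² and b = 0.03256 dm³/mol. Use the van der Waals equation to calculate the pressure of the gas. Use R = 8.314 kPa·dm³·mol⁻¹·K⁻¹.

P = nRT/(V − nb) − a n²/V²
nRT/(V − nb) = (1.59)(8.314)(386)/(1.800 − 1.59×0.03256) = 5102.6/1.7482 = 2918.8 kPa
a n²/V² = (135.9)(1.59)²/(1.800)² = 106.04 kPa
P = 2918.8 − 106.04 = 2813 kPa

P ≈ 2813 kPa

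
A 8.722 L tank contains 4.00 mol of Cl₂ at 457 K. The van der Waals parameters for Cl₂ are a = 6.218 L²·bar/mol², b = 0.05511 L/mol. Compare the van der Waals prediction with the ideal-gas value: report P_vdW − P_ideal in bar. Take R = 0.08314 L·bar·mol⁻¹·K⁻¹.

Ideal: P_ideal = nRT/V = (4.00)(0.08314)(457)/8.722 = 17.4249 bar
vdW: P = nRT/(V − nb) − a n²/V² = 151.980/8.50156 − 99.4880/76.0733 = 17.8767 − 1.30779 = 16.5689 bar
ΔP = 16.5689 − 17.4249 = -0.856 bar

ΔP ≈ -0.856 bar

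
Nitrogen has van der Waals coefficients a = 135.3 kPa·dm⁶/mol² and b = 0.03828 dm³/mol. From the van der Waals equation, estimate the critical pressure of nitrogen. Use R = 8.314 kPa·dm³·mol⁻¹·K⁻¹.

For a van der Waals gas, P_c = a/(27b²).
P_c = 135.3/(27×(0.03828)²) = 135.3/0.039565 = 3420 kPa

P_c ≈ 3420 kPa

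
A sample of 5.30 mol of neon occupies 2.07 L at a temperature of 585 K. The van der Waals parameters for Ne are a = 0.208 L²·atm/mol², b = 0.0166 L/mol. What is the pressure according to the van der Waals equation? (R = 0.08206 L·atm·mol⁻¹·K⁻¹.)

P = nRT/(V − nb) − a n²/V²
nRT/(V − nb) = (5.30)(0.08206)(585)/(2.07 − 5.30×0.0166) = 254.43/1.9820 = 128.37 atm
a n²/V² = (0.208)(5.30)²/(2.07)² = 1.3636 atm
P = 128.37 − 1.3636 = 127.0 atm

P ≈ 127.0 atm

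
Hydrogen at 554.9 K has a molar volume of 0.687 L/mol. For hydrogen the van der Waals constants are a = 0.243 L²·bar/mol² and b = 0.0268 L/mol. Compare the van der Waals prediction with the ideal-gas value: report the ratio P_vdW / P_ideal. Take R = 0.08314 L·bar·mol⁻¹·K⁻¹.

P_vdW / P_ideal ≈ 1.033

Ideal: P_ideal = RT/V_m = (0.08314)(554.9)/0.687 = 67.1534 bar
vdW: P = RT/(V_m − b) − a/V_m² = 46.1344/0.660200 − 0.243/0.471969 = 69.8794 − 0.514864 = 69.3645 bar
Ratio = 69.3645/67.1534 = 1.033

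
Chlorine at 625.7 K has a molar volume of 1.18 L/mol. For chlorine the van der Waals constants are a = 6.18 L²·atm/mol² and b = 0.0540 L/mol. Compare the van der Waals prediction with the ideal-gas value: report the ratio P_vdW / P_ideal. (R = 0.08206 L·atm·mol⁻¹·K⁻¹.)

Ideal: P_ideal = RT/V_m = (0.08206)(625.7)/1.18 = 43.5127 atm
vdW: P = RT/(V_m − b) − a/V_m² = 51.3449/1.12600 − 6.18/1.39240 = 45.5994 − 4.43838 = 41.1610 atm
Ratio = 41.1610/43.5127 = 0.9460

P_vdW / P_ideal ≈ 0.9460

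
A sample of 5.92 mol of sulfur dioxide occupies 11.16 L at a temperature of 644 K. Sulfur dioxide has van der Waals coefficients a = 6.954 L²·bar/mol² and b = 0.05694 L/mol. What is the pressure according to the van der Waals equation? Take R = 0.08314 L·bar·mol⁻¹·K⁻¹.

P ≈ 27.33 bar

P = nRT/(V − nb) − a n²/V²
nRT/(V − nb) = (5.92)(0.08314)(644)/(11.16 − 5.92×0.05694) = 316.97/10.823 = 29.287 bar
a n²/V² = (6.954)(5.92)²/(11.16)² = 1.9568 bar
P = 29.287 − 1.9568 = 27.33 bar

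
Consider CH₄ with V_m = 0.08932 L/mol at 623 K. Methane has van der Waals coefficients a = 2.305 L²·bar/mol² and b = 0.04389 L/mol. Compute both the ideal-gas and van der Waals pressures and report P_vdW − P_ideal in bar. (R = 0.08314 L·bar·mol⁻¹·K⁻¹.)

ΔP ≈ 271.3 bar

Ideal: P_ideal = RT/V_m = (0.08314)(623)/0.08932 = 579.895 bar
vdW: P = RT/(V_m − b) − a/V_m² = 51.7962/0.0454300 − 2.305/0.00797806 = 1140.13 − 288.917 = 851.21 bar
ΔP = 851.21 − 579.895 = 271.3 bar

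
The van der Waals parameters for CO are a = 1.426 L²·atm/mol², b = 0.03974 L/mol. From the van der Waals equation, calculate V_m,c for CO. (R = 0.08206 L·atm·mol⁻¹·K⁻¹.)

For a van der Waals gas, V_m,c = 3b.
V_m,c = 3×0.03974 = 0.1192 L/mol

V_m,c ≈ 0.1192 L/mol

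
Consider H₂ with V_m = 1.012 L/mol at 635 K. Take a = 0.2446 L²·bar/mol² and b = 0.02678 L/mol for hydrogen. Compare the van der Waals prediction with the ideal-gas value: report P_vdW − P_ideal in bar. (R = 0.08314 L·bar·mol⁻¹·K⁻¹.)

ΔP ≈ 1.179 bar

Ideal: P_ideal = RT/V_m = (0.08314)(635)/1.012 = 52.1679 bar
vdW: P = RT/(V_m − b) − a/V_m² = 52.7939/0.985220 − 0.2446/1.02414 = 53.5859 − 0.238835 = 53.3471 bar
ΔP = 53.3471 − 52.1679 = 1.179 bar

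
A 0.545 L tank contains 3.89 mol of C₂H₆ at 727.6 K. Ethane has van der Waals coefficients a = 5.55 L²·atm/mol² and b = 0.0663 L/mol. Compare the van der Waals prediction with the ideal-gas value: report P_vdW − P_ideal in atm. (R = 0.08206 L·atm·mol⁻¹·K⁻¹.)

ΔP ≈ 100.1 atm

Ideal: P_ideal = nRT/V = (3.89)(0.08206)(727.6)/0.545 = 426.165 atm
vdW: P = nRT/(V − nb) − a n²/V² = 232.260/0.287093 − 83.9832/0.297025 = 809.006 − 282.748 = 526.258 atm
ΔP = 526.258 − 426.165 = 100.1 atm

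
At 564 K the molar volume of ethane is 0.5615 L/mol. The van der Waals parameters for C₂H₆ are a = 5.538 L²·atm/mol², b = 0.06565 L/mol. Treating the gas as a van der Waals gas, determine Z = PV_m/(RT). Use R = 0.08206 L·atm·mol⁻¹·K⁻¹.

P = RT/(V_m − b) − a/V_m² = (0.08206)(564)/(0.5615 − 0.06565) − 5.538/(0.5615)²
  = 46.282/0.49585 − 17.565 = 93.339 − 17.565 = 75.774 atm
Z = PV_m/(RT) = (75.774)(0.5615)/((0.08206)(564)) = 42.547/46.282 = 0.9193

Z ≈ 0.9193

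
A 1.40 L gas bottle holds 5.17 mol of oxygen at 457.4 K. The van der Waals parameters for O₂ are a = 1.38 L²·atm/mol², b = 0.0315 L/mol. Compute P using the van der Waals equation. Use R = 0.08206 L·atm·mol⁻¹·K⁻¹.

P ≈ 138.0 atm

P = nRT/(V − nb) − a n²/V²
nRT/(V − nb) = (5.17)(0.08206)(457.4)/(1.40 − 5.17×0.0315) = 194.05/1.2371 = 156.86 atm
a n²/V² = (1.38)(5.17)²/(1.40)² = 18.819 atm
P = 156.86 − 18.819 = 138.0 atm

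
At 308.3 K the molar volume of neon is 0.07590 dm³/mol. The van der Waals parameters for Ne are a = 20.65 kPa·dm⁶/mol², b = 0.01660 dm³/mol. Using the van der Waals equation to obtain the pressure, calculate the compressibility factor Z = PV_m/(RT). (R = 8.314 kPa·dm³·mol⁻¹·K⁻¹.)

P = RT/(V_m − b) − a/V_m² = (8.314)(308.3)/(0.07590 − 0.01660) − 20.65/(0.07590)²
  = 2563.2/0.059300 − 3584.6 = 43224 − 3584.6 = 39639 kPa
Z = PV_m/(RT) = (39639)(0.07590)/((8.314)(308.3)) = 3008.6/2563.2 = 1.174

Z ≈ 1.174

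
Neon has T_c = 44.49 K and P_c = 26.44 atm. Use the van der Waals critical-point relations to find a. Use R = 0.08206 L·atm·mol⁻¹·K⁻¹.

a ≈ 0.2127 L²·atm/mol²

From T_c = 8a/(27Rb) and P_c = a/(27b²): a = 27 R² T_c²/(64 P_c).
a = 27×(0.08206)²×(44.49)²/(64×26.44) = 359.87/1692.2 = 0.2127 L²·atm/mol²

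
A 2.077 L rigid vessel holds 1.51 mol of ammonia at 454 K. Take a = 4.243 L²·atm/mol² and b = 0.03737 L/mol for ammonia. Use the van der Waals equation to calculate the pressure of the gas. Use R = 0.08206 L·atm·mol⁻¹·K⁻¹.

P ≈ 25.60 atm

P = nRT/(V − nb) − a n²/V²
nRT/(V − nb) = (1.51)(0.08206)(454)/(2.077 − 1.51×0.03737) = 56.255/2.0206 = 27.841 atm
a n²/V² = (4.243)(1.51)²/(2.077)² = 2.2426 atm
P = 27.841 − 2.2426 = 25.60 atm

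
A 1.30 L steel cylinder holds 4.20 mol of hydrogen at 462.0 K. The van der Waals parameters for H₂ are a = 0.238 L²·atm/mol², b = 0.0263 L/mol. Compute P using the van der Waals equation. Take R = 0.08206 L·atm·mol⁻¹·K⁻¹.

P ≈ 131.4 atm

P = nRT/(V − nb) − a n²/V²
nRT/(V − nb) = (4.20)(0.08206)(462.0)/(1.30 − 4.20×0.0263) = 159.23/1.1895 = 133.86 atm
a n²/V² = (0.238)(4.20)²/(1.30)² = 2.4842 atm
P = 133.86 − 2.4842 = 131.4 atm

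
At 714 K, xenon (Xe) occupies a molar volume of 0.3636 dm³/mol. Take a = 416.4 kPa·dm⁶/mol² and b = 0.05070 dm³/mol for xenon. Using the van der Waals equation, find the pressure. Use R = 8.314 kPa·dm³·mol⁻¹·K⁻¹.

P ≈ 15822 kPa

P = RT/(V_m − b) − a/V_m²
RT/(V_m − b) = (8.314)(714)/(0.3636 − 0.05070) = 5936.2/0.31290 = 18972 kPa
a/V_m² = 416.4/(0.3636)² = 3149.7 kPa
P = 18972 − 3149.7 = 15822 kPa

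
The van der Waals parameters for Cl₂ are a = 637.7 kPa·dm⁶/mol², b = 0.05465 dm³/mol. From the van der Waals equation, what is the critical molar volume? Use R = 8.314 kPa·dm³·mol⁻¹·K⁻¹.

V_m,c ≈ 0.1640 dm³/mol

For a van der Waals gas, V_m,c = 3b.
V_m,c = 3×0.05465 = 0.1640 dm³/mol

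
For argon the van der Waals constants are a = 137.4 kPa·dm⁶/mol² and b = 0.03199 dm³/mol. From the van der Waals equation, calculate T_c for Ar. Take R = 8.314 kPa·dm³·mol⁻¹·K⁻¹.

T_c ≈ 153.1 K

For a van der Waals gas, T_c = 8a/(27Rb).
T_c = 8×137.4/(27×8.314×0.03199) = 1099.2/7.1811 = 153.1 K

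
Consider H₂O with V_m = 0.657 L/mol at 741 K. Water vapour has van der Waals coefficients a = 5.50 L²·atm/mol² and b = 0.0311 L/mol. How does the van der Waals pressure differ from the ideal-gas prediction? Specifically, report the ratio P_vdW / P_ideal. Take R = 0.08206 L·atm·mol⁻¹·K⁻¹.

Ideal: P_ideal = RT/V_m = (0.08206)(741)/0.657 = 92.5517 atm
vdW: P = RT/(V_m − b) − a/V_m² = 60.8065/0.625900 − 5.50/0.431649 = 97.1505 − 12.7418 = 84.4087 atm
Ratio = 84.4087/92.5517 = 0.9120

P_vdW / P_ideal ≈ 0.9120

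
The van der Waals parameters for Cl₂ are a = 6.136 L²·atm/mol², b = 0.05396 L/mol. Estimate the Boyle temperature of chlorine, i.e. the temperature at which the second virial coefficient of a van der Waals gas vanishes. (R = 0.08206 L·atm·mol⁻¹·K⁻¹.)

For a van der Waals gas the second virial coefficient B₂ = b − a/(RT) vanishes at T_B = a/(Rb).
T_B = 6.136/(0.08206×0.05396) = 6.136/0.0044280 = 1386 K

T_B ≈ 1386 K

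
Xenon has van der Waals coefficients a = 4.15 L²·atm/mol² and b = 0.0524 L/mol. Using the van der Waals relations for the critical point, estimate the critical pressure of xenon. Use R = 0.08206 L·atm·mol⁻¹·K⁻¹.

P_c ≈ 55.98 atm

For a van der Waals gas, P_c = a/(27b²).
P_c = 4.15/(27×(0.0524)²) = 4.15/0.074136 = 55.98 atm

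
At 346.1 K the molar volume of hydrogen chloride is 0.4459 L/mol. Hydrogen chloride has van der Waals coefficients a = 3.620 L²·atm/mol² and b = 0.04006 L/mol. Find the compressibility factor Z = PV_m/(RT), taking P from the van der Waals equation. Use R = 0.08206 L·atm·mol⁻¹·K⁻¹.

Z ≈ 0.8129

P = RT/(V_m − b) − a/V_m² = (0.08206)(346.1)/(0.4459 − 0.04006) − 3.620/(0.4459)²
  = 28.401/0.40584 − 18.207 = 69.981 − 18.207 = 51.774 atm
Z = PV_m/(RT) = (51.774)(0.4459)/((0.08206)(346.1)) = 23.086/28.401 = 0.8129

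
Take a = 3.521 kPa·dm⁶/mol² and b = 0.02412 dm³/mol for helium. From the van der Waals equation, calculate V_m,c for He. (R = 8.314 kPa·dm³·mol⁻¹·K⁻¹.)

For a van der Waals gas, V_m,c = 3b.
V_m,c = 3×0.02412 = 0.07236 dm³/mol

V_m,c ≈ 0.07236 dm³/mol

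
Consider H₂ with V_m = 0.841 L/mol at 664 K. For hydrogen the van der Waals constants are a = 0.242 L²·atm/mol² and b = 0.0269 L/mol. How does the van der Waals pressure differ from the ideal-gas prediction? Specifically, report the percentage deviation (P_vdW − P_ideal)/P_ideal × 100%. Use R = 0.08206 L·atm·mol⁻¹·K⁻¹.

Ideal: P_ideal = RT/V_m = (0.08206)(664)/0.841 = 64.7893 atm
vdW: P = RT/(V_m − b) − a/V_m² = 54.4878/0.814100 − 0.242/0.707281 = 66.9301 − 0.342155 = 66.5879 atm
% deviation = (66.5879 − 64.7893)/64.7893 × 100% = 2.78%

2.78 %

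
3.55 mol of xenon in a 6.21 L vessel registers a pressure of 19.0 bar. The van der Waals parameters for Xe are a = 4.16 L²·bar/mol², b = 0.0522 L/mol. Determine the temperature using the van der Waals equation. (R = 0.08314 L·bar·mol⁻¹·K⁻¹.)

T = (P + a n²/V²)(V − nb)/(nR)
P + a n²/V² = 19.0 + (4.16)(3.55)²/(6.21)² = 20.359 bar
V − nb = 6.21 − (3.55)(0.0522) = 6.0247 L
T = (20.359)(6.0247)/((3.55)(0.08314)) = 415.6 K

T ≈ 415.6 K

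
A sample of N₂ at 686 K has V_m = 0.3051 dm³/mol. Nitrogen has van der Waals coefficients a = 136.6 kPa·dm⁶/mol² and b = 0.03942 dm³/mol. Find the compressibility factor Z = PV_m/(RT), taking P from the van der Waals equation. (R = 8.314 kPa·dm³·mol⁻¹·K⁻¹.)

P = RT/(V_m − b) − a/V_m² = (8.314)(686)/(0.3051 − 0.03942) − 136.6/(0.3051)²
  = 5703.4/0.26568 − 1467.5 = 21467 − 1467.5 = 20000 kPa
Z = PV_m/(RT) = (20000)(0.3051)/((8.314)(686)) = 6102.0/5703.4 = 1.070

Z ≈ 1.070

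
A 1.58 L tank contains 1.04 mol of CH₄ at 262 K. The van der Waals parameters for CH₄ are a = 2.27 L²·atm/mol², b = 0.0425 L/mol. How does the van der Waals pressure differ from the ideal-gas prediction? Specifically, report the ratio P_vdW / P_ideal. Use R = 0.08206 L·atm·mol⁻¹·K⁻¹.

P_vdW / P_ideal ≈ 0.9593

Ideal: P_ideal = nRT/V = (1.04)(0.08206)(262)/1.58 = 14.1517 atm
vdW: P = nRT/(V − nb) − a n²/V² = 22.3597/1.53580 − 2.45523/2.49640 = 14.5590 − 0.983508 = 13.5755 atm
Ratio = 13.5755/14.1517 = 0.9593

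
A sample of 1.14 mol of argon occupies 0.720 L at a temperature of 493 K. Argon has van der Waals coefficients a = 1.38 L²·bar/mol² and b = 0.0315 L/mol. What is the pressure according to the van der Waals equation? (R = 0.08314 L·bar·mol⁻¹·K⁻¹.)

P ≈ 64.84 bar

P = nRT/(V − nb) − a n²/V²
nRT/(V − nb) = (1.14)(0.08314)(493)/(0.720 − 1.14×0.0315) = 46.726/0.68409 = 68.304 bar
a n²/V² = (1.38)(1.14)²/(0.720)² = 3.4596 bar
P = 68.304 − 3.4596 = 64.84 bar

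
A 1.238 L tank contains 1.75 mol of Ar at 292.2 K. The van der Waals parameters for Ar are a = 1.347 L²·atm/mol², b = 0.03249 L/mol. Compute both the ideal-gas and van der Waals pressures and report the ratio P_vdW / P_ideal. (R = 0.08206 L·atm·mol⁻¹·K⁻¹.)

P_vdW / P_ideal ≈ 0.9687

Ideal: P_ideal = nRT/V = (1.75)(0.08206)(292.2)/1.238 = 33.8945 atm
vdW: P = nRT/(V − nb) − a n²/V² = 41.9614/1.18114 − 4.12519/1.53264 = 35.5262 − 2.69156 = 32.8346 atm
Ratio = 32.8346/33.8945 = 0.9687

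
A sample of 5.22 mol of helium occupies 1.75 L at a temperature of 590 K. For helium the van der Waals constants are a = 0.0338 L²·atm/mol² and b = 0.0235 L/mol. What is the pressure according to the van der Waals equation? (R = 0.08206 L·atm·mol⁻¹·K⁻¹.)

P = nRT/(V − nb) − a n²/V²
nRT/(V − nb) = (5.22)(0.08206)(590)/(1.75 − 5.22×0.0235) = 252.73/1.6273 = 155.31 atm
a n²/V² = (0.0338)(5.22)²/(1.75)² = 0.30073 atm
P = 155.31 − 0.30073 = 155.0 atm

P ≈ 155.0 atm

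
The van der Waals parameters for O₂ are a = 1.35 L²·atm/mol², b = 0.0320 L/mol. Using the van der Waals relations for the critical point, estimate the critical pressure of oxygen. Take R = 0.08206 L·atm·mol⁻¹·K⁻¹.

P_c ≈ 48.83 atm

For a van der Waals gas, P_c = a/(27b²).
P_c = 1.35/(27×(0.0320)²) = 1.35/0.027648 = 48.83 atm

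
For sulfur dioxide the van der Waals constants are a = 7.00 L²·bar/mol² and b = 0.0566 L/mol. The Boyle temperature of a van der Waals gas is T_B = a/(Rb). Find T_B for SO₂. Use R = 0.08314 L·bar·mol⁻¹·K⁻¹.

For a van der Waals gas the second virial coefficient B₂ = b − a/(RT) vanishes at T_B = a/(Rb).
T_B = 7.00/(0.08314×0.0566) = 7.00/0.0047057 = 1488 K

T_B ≈ 1488 K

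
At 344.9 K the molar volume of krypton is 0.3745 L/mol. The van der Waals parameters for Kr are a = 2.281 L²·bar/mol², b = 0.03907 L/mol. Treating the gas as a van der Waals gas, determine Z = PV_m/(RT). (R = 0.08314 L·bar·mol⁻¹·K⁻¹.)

Z ≈ 0.9041

P = RT/(V_m − b) − a/V_m² = (0.08314)(344.9)/(0.3745 − 0.03907) − 2.281/(0.3745)²
  = 28.675/0.33543 − 16.264 = 85.487 − 16.264 = 69.223 bar
Z = PV_m/(RT) = (69.223)(0.3745)/((0.08314)(344.9)) = 25.924/28.675 = 0.9041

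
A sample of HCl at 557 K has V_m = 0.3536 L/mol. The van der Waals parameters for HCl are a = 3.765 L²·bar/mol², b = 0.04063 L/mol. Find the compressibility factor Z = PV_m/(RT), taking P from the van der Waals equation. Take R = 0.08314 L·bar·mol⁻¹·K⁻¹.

Z ≈ 0.8999

P = RT/(V_m − b) − a/V_m² = (0.08314)(557)/(0.3536 − 0.04063) − 3.765/(0.3536)²
  = 46.309/0.31297 − 30.112 = 147.97 − 30.112 = 117.86 bar
Z = PV_m/(RT) = (117.86)(0.3536)/((0.08314)(557)) = 41.675/46.309 = 0.8999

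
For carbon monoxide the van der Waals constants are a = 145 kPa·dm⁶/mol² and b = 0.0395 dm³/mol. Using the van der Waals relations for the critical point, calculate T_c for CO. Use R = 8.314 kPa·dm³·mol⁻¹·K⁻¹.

T_c ≈ 130.8 K

For a van der Waals gas, T_c = 8a/(27Rb).
T_c = 8×145/(27×8.314×0.0395) = 1160.0/8.8669 = 130.8 K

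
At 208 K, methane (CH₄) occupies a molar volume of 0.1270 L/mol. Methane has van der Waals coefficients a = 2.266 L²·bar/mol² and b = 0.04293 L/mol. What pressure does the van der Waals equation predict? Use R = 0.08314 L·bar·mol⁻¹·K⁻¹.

P ≈ 65.21 bar

P = RT/(V_m − b) − a/V_m²
RT/(V_m − b) = (0.08314)(208)/(0.1270 − 0.04293) = 17.293/0.084070 = 205.70 bar
a/V_m² = 2.266/(0.1270)² = 140.49 bar
P = 205.70 − 140.49 = 65.21 bar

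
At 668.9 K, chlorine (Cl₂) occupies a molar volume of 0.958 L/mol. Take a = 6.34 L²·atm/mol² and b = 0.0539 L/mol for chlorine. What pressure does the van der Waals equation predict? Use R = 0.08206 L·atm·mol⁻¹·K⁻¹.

P ≈ 53.80 atm

P = RT/(V_m − b) − a/V_m²
RT/(V_m − b) = (0.08206)(668.9)/(0.958 − 0.0539) = 54.890/0.90410 = 60.712 atm
a/V_m² = 6.34/(0.958)² = 6.9081 atm
P = 60.712 − 6.9081 = 53.80 atm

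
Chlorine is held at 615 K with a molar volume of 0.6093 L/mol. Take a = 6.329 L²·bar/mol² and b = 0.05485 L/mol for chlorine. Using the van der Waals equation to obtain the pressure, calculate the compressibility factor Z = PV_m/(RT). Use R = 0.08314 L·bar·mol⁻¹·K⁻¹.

Z ≈ 0.8958

P = RT/(V_m − b) − a/V_m² = (0.08314)(615)/(0.6093 − 0.05485) − 6.329/(0.6093)²
  = 51.131/0.55445 − 17.048 = 92.219 − 17.048 = 75.171 bar
Z = PV_m/(RT) = (75.171)(0.6093)/((0.08314)(615)) = 45.802/51.131 = 0.8958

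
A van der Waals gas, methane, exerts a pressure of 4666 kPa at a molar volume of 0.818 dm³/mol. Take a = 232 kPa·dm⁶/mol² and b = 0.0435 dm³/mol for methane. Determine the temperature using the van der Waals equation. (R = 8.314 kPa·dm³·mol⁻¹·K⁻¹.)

T ≈ 467.0 K

T = (P + a/V_m²)(V_m − b)/R
P + a/V_m² = 4666 + 232/(0.818)² = 5012.7 kPa
V_m − b = 0.818 − 0.0435 = 0.77450 dm³/mol
T = (5012.7)(0.77450)/8.314 = 467.0 K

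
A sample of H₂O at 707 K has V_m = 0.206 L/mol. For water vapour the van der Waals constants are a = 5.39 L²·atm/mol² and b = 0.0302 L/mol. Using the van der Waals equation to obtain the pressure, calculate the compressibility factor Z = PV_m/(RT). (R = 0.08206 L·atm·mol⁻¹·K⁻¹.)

Z ≈ 0.7208

P = RT/(V_m − b) − a/V_m² = (0.08206)(707)/(0.206 − 0.0302) − 5.39/(0.206)²
  = 58.016/0.17580 − 127.01 = 330.01 − 127.01 = 203.00 atm
Z = PV_m/(RT) = (203.00)(0.206)/((0.08206)(707)) = 41.818/58.016 = 0.7208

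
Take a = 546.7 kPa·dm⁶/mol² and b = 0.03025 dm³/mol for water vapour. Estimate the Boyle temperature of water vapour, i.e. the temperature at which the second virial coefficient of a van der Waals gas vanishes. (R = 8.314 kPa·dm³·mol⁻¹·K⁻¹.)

T_B ≈ 2174 K

For a van der Waals gas the second virial coefficient B₂ = b − a/(RT) vanishes at T_B = a/(Rb).
T_B = 546.7/(8.314×0.03025) = 546.7/0.25150 = 2174 K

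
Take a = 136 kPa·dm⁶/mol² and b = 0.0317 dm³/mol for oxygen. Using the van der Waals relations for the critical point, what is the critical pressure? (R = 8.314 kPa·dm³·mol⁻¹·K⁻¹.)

For a van der Waals gas, P_c = a/(27b²).
P_c = 136/(27×(0.0317)²) = 136/0.027132 = 5013 kPa

P_c ≈ 5013 kPa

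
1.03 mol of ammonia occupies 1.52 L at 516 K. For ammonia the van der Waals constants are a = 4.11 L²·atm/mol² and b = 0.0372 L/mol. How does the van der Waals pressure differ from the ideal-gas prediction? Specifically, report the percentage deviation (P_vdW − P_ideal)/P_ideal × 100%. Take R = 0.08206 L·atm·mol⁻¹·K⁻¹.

Ideal: P_ideal = nRT/V = (1.03)(0.08206)(516)/1.52 = 28.6929 atm
vdW: P = nRT/(V − nb) − a n²/V² = 43.6132/1.48168 − 4.36030/2.31040 = 29.4350 − 1.88725 = 27.5478 atm
% deviation = (27.5478 − 28.6929)/28.6929 × 100% = -3.99%

-3.99 %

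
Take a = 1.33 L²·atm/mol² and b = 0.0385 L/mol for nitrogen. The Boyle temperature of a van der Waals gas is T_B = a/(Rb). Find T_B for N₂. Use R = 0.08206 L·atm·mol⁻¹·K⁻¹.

For a van der Waals gas the second virial coefficient B₂ = b − a/(RT) vanishes at T_B = a/(Rb).
T_B = 1.33/(0.08206×0.0385) = 1.33/0.0031593 = 421.0 K

T_B ≈ 421.0 K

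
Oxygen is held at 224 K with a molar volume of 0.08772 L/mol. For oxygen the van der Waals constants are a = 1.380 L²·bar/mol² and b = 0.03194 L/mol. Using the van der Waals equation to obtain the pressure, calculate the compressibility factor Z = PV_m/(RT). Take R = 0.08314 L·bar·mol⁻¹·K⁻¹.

Z ≈ 0.7279

P = RT/(V_m − b) − a/V_m² = (0.08314)(224)/(0.08772 − 0.03194) − 1.380/(0.08772)²
  = 18.623/0.055780 − 179.34 = 333.87 − 179.34 = 154.53 bar
Z = PV_m/(RT) = (154.53)(0.08772)/((0.08314)(224)) = 13.555/18.623 = 0.7279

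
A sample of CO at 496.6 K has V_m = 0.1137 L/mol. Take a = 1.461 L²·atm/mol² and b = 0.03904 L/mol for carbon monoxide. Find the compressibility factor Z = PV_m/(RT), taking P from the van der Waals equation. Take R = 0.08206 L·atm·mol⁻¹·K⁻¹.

P = RT/(V_m − b) − a/V_m² = (0.08206)(496.6)/(0.1137 − 0.03904) − 1.461/(0.1137)²
  = 40.751/0.074660 − 113.01 = 545.82 − 113.01 = 432.81 atm
Z = PV_m/(RT) = (432.81)(0.1137)/((0.08206)(496.6)) = 49.210/40.751 = 1.208

Z ≈ 1.208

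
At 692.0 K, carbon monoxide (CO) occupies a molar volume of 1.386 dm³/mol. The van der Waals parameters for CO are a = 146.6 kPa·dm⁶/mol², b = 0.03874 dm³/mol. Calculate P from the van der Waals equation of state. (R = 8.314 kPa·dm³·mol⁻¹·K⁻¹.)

P = RT/(V_m − b) − a/V_m²
RT/(V_m − b) = (8.314)(692.0)/(1.386 − 0.03874) = 5753.3/1.3473 = 4270.2 kPa
a/V_m² = 146.6/(1.386)² = 76.315 kPa
P = 4270.2 − 76.315 = 4194 kPa

P ≈ 4194 kPa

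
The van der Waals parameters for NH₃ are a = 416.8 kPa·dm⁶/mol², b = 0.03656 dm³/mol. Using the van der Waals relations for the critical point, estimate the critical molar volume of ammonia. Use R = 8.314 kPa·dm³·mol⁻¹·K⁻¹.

V_m,c ≈ 0.1097 dm³/mol

For a van der Waals gas, V_m,c = 3b.
V_m,c = 3×0.03656 = 0.1097 dm³/mol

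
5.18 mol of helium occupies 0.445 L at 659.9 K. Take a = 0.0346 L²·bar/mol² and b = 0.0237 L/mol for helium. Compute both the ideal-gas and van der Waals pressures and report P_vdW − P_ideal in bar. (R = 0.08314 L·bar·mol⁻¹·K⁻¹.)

Ideal: P_ideal = nRT/V = (5.18)(0.08314)(659.9)/0.445 = 638.643 bar
vdW: P = nRT/(V − nb) − a n²/V² = 284.196/0.322234 − 0.928401/0.198025 = 881.955 − 4.68830 = 877.267 bar
ΔP = 877.267 − 638.643 = 238.6 bar

ΔP ≈ 238.6 bar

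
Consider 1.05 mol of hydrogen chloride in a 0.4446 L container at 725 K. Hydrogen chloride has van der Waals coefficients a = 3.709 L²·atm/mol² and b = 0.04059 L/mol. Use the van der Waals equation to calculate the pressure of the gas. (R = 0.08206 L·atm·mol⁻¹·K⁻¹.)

P = nRT/(V − nb) − a n²/V²
nRT/(V − nb) = (1.05)(0.08206)(725)/(0.4446 − 1.05×0.04059) = 62.468/0.40198 = 155.40 atm
a n²/V² = (3.709)(1.05)²/(0.4446)² = 20.687 atm
P = 155.40 − 20.687 = 134.7 atm

P ≈ 134.7 atm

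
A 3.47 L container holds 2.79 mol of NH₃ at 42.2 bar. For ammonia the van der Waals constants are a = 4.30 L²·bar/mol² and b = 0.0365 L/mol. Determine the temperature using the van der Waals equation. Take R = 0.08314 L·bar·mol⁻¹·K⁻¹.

T ≈ 653.1 K

T = (P + a n²/V²)(V − nb)/(nR)
P + a n²/V² = 42.2 + (4.30)(2.79)²/(3.47)² = 44.980 bar
V − nb = 3.47 − (2.79)(0.0365) = 3.3682 L
T = (44.980)(3.3682)/((2.79)(0.08314)) = 653.1 K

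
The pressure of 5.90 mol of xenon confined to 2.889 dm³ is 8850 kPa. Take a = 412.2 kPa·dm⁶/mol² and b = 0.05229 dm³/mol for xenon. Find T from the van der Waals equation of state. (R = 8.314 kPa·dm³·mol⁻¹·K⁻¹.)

T = (P + a n²/V²)(V − nb)/(nR)
P + a n²/V² = 8850 + (412.2)(5.90)²/(2.889)² = 10569 kPa
V − nb = 2.889 − (5.90)(0.05229) = 2.5805 dm³
T = (10569)(2.5805)/((5.90)(8.314)) = 556.0 K

T ≈ 556.0 K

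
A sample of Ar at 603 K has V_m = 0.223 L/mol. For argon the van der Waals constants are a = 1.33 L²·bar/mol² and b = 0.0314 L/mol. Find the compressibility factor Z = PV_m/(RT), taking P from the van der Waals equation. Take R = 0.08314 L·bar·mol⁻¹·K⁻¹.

Z ≈ 1.045

P = RT/(V_m − b) − a/V_m² = (0.08314)(603)/(0.223 − 0.0314) − 1.33/(0.223)²
  = 50.133/0.19160 − 26.745 = 261.65 − 26.745 = 234.91 bar
Z = PV_m/(RT) = (234.91)(0.223)/((0.08314)(603)) = 52.385/50.133 = 1.045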